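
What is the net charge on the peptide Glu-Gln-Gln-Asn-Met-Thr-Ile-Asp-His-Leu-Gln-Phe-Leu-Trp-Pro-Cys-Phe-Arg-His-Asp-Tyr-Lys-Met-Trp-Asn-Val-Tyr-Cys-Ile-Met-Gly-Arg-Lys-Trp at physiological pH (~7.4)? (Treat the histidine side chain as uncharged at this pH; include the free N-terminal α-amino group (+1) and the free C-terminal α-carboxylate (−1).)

+1

The side chains ionized at physiological pH are Lys/Arg (+1) and Asp/Glu (−1); with His treated as neutral, nothing else contributes.
Positive (K, R): Arg18, Lys22, Arg32, Lys33 → +4.
Negative (D, E): Glu1, Asp8, Asp20 → −3.
The N-terminus (+1) and C-terminus (−1) cancel.
Net charge = (+4) + (−3) = +1.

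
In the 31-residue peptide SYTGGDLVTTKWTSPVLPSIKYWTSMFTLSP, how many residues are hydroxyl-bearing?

S, T, and Y are the three residues with a side-chain hydroxyl.
Matching residues: S1, Y2, T3, T9, T10, T13, S14, S19, Y22, T24, S25, T28, S30.

13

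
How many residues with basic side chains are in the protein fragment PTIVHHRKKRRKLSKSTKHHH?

13

Lysine (K), arginine (R), and histidine (H) have basic, nitrogen-containing side chains.
Matching residues: H5, H6, R7, K8, K9, R10, R11, K12, K15, K18, H19, H20, H21.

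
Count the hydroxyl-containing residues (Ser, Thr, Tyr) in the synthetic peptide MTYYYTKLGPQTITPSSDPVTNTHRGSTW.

Matching residues: T2, Y3, Y4, Y5, T6, T12, T14, S16, S17, T21, T23, S27, T28.

13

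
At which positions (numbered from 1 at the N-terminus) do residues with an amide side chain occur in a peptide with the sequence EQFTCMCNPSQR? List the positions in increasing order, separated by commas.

2, 8, 11

The amide-side-chain residues are Asn (N) and Gln (Q).
Matching residues: Q2, N8, Q11.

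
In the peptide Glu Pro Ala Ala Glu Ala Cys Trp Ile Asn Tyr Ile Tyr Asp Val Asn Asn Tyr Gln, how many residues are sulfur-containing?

The sulfur-bearing residues are cysteine (–SH) and methionine (–S–CH₃).
Matching residues: Cys7.

1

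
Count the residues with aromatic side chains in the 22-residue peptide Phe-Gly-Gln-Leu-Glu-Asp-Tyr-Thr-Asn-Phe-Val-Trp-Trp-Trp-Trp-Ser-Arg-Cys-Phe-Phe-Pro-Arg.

F, W, and Y each carry an aromatic ring on the side chain.
Matching residues: Phe1, Tyr7, Phe10, Trp12, Trp13, Trp14, Trp15, Phe19, Phe20.

9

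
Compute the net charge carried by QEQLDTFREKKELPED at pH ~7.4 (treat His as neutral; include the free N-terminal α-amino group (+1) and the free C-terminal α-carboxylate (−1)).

-3

At pH ~7.4 the Lys and Arg side chains are protonated (+1), the Asp and Glu side chains are deprotonated (−1), and with His taken as neutral all other side chains carry no charge.
Positive (K, R): R8, K10, K11 → +3.
Negative (D, E): E2, D5, E9, E12, E15, D16 → −6.
The N-terminus (+1) and C-terminus (−1) cancel.
Net charge = (+3) + (−6) = −3.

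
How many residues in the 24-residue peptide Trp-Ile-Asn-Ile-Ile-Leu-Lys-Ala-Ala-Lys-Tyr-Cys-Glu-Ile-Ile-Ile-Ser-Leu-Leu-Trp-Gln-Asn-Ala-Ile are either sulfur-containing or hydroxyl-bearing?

Sulfur-containing: C, M. Hydroxyl-bearing: S, T, Y.
Sulfur-containing residues here: Cys12 (1).
Hydroxyl-bearing residues here: Tyr11, Ser17 (2).
The two groups share no amino acid, so total = 1 + 2 = 3.

3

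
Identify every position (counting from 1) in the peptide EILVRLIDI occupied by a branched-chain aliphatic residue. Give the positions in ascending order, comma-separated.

2, 3, 4, 6, 7, 9

The BCAAs are Val, Leu, and Ile — aliphatic side chains with a branch point.
Matching residues: I2, L3, V4, L6, I7, I9.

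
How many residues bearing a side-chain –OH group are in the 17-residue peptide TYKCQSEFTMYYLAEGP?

6

S, T, and Y are the three residues with a side-chain hydroxyl.
Matching residues: T1, Y2, S6, T9, Y11, Y12.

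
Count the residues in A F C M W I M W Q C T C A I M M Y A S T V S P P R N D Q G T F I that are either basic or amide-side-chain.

4

Basic: H, K, R. Amide-side-chain: N, Q.
Basic residues here: R25 (1).
Amide-side-chain residues here: Q9, N26, Q28 (3).
The two groups share no amino acid, so total = 1 + 3 = 4.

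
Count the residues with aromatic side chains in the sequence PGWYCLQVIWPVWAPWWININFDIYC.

Phenylalanine (F), tryptophan (W), and tyrosine (Y) have aromatic ring side chains.
Matching residues: W3, Y4, W10, W13, W16, W17, F22, Y25.

8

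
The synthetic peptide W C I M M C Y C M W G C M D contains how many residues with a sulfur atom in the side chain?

8

The sulfur-bearing residues are cysteine (–SH) and methionine (–S–CH₃).
Matching residues: C2, M4, M5, C6, C8, M9, C12, M13.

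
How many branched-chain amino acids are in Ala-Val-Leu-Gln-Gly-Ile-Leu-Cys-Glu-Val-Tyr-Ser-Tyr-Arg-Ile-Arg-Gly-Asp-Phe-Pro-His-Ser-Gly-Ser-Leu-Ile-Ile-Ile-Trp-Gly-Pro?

10

V, L, and I make up the branched-chain aliphatic group.
Matching residues: Val2, Leu3, Ile6, Leu7, Val10, Ile15, Leu25, Ile26, Ile27, Ile28.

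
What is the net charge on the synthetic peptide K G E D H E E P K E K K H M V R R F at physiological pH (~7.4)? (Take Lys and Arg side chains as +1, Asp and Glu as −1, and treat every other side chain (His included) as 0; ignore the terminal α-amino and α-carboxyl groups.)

+1

Positive (K, R): K1, K9, K11, K12, R16, R17 → +6.
Negative (D, E): E3, D4, E6, E7, E10 → −5.
Net charge = (+6) + (−5) = +1.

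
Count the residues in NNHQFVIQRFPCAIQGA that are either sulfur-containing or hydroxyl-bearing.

1

Sulfur-containing: C, M. Hydroxyl-bearing: S, T, Y.
Sulfur-containing residues here: C12 (1).
Hydroxyl-bearing residues here: none (0).
The two groups share no amino acid, so total = 1 + 0 = 1.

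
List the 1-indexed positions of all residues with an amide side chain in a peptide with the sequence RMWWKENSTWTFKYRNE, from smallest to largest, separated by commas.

7, 16

The amide-side-chain residues are Asn (N) and Gln (Q).
Matching residues: N7, N16.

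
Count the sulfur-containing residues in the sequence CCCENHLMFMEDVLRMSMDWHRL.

7

The sulfur-bearing residues are cysteine (–SH) and methionine (–S–CH₃).
Matching residues: C1, C2, C3, M8, M10, M16, M18.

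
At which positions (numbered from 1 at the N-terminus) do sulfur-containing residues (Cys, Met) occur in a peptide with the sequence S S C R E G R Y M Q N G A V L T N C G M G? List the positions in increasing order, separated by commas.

3, 9, 18, 20

Matching residues: C3, M9, C18, M20.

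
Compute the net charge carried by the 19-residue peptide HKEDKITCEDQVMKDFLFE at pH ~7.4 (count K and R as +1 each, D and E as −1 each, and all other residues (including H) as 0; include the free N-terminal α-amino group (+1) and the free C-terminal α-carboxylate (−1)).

Positive (K, R): K2, K5, K14 → +3.
Negative (D, E): E3, D4, E9, D10, D15, E19 → −6.
The N-terminus (+1) and C-terminus (−1) cancel.
Net charge = (+3) + (−6) = −3.

-3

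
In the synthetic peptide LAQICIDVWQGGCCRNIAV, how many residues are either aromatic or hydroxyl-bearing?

1

Aromatic: F, W, Y. Hydroxyl-bearing: S, T, Y.
Aromatic residues here: W9 (1).
Hydroxyl-bearing residues here: none (0).
(Y belongs to both groups, but none appear in this sequence.) Total = 1 + 0 = 1.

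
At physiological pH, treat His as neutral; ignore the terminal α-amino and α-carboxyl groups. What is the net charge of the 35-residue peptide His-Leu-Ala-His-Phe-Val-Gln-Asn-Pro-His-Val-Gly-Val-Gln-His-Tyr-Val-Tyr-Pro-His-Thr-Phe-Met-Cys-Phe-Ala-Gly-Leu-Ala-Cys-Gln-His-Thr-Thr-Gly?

At pH ~7.4 the Lys and Arg side chains are protonated (+1), the Asp and Glu side chains are deprotonated (−1), and with His taken as neutral all other side chains carry no charge.
Positive (K, R): none → +0.
Negative (D, E): none → −0.
Net charge = (+0) + (−0) = 0.

0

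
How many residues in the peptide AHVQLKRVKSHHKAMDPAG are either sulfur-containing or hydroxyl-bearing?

Sulfur-containing: C, M. Hydroxyl-bearing: S, T, Y.
Sulfur-containing residues here: M15 (1).
Hydroxyl-bearing residues here: S10 (1).
The two groups share no amino acid, so total = 1 + 1 = 2.

2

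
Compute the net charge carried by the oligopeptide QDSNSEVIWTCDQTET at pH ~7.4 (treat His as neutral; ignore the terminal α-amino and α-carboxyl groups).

-4

Near pH 7.4, K and R contribute +1 each, D and E contribute −1 each, and every other side chain (His included, as stated) is uncharged.
Positive (K, R): none → +0.
Negative (D, E): D2, E6, D12, E15 → −4.
Net charge = (+0) + (−4) = −4.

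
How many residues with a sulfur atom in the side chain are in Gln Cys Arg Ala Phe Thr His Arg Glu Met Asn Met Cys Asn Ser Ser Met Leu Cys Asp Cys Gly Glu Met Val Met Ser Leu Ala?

9

Cysteine (C, thiol) and methionine (M, thioether) are the two sulfur-containing amino acids.
Matching residues: Cys2, Met10, Met12, Cys13, Met17, Cys19, Cys21, Met24, Met26.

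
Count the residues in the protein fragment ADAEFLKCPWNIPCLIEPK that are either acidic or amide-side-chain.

Acidic: D, E. Amide-side-chain: N, Q.
Acidic residues here: D2, E4, E17 (3).
Amide-side-chain residues here: N11 (1).
The two groups share no amino acid, so total = 3 + 1 = 4.

4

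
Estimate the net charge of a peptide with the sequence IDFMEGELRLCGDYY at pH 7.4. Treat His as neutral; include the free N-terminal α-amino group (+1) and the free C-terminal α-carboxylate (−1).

The side chains ionized at physiological pH are Lys/Arg (+1) and Asp/Glu (−1); with His treated as neutral, nothing else contributes.
Positive (K, R): R9 → +1.
Negative (D, E): D2, E5, E7, D13 → −4.
The N-terminus (+1) and C-terminus (−1) cancel.
Net charge = (+1) + (−4) = −3.

-3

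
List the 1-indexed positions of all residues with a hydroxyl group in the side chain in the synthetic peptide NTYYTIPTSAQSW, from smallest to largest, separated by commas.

Serine (S), threonine (T), and tyrosine (Y) each carry a hydroxyl group on the side chain.
Matching residues: T2, Y3, Y4, T5, T8, S9, S12.

2, 3, 4, 5, 8, 9, 12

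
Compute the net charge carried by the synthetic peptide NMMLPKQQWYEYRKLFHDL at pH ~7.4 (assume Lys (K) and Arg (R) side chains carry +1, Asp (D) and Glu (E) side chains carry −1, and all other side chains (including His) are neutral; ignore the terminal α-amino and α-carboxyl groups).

+1

Positive (K, R): K6, R13, K14 → +3.
Negative (D, E): E11, D18 → −2.
Net charge = (+3) + (−2) = +1.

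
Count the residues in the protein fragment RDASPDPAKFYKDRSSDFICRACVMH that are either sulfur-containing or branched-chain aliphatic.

5

Sulfur-containing: C, M. Branched-chain aliphatic: I, L, V.
Sulfur-containing residues here: C20, C23, M25 (3).
Branched-chain aliphatic residues here: I19, V24 (2).
The two groups share no amino acid, so total = 3 + 2 = 5.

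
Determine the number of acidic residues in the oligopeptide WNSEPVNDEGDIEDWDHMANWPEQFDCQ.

The acidic residues are Asp (D) and Glu (E), whose side chains end in a carboxylate group.
Matching residues: E4, D8, E9, D11, E13, D14, D16, E23, D26.

9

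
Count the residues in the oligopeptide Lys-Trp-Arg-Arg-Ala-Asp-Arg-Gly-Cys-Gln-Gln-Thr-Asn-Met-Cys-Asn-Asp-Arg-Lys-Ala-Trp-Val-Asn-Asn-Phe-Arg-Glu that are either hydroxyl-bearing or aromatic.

4

Hydroxyl-bearing: S, T, Y. Aromatic: F, W, Y.
Hydroxyl-bearing residues here: Thr12 (1).
Aromatic residues here: Trp2, Trp21, Phe25 (3).
(Y belongs to both groups, but none appear in this sequence.) Total = 1 + 3 = 4.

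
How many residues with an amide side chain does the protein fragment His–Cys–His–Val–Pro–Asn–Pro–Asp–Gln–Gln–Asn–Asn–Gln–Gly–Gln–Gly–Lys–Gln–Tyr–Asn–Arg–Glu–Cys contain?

9

Asparagine (N) and glutamine (Q) have uncharged amide side chains.
Matching residues: Asn6, Gln9, Gln10, Asn11, Asn12, Gln13, Gln15, Gln18, Asn20.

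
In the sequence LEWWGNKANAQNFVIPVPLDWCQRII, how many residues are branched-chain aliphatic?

Valine (V), leucine (L), and isoleucine (I) are the branched-chain amino acids.
Matching residues: L1, V14, I15, V17, L19, I25, I26.

7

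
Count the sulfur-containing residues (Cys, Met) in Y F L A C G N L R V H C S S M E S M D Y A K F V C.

5

Matching residues: C5, C12, M15, M18, C25.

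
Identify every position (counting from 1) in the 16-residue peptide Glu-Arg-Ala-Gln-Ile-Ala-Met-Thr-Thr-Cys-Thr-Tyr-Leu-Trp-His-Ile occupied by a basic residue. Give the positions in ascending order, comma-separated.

The basic amino acids are Lys (K), Arg (R), and His (H).
Matching residues: Arg2, His15.

2, 15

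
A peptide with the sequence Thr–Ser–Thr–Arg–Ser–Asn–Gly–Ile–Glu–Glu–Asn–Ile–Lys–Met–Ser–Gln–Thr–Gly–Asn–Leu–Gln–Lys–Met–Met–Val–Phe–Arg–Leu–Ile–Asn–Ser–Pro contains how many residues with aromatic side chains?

1

Phenylalanine (F), tryptophan (W), and tyrosine (Y) have aromatic ring side chains.
Matching residues: Phe26.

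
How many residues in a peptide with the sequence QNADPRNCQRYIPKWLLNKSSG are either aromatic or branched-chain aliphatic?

Aromatic: F, W, Y. Branched-chain aliphatic: I, L, V.
Aromatic residues here: Y11, W15 (2).
Branched-chain aliphatic residues here: I12, L16, L17 (3).
The two groups share no amino acid, so total = 2 + 3 = 5.

5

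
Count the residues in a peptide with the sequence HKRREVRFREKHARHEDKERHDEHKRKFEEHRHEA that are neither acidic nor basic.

Acidic: D, E. Basic: K, R, H. All other residues are neither.
Matching residues: V6, F8, A13, F28, A35.

5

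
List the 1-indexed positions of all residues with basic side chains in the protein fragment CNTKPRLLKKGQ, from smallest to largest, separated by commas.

Lysine (K), arginine (R), and histidine (H) have basic, nitrogen-containing side chains.
Matching residues: K4, R6, K9, K10.

4, 6, 9, 10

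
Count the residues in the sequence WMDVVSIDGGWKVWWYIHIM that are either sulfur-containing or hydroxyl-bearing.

4

Sulfur-containing: C, M. Hydroxyl-bearing: S, T, Y.
Sulfur-containing residues here: M2, M20 (2).
Hydroxyl-bearing residues here: S6, Y16 (2).
The two groups share no amino acid, so total = 2 + 2 = 4.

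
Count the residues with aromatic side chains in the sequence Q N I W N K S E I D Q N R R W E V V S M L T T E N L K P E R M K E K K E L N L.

F, W, and Y each carry an aromatic ring on the side chain.
Matching residues: W4, W15.

2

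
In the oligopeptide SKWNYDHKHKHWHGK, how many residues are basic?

Lysine (K), arginine (R), and histidine (H) have basic, nitrogen-containing side chains.
Matching residues: K2, H7, K8, H9, K10, H11, H13, K15.

8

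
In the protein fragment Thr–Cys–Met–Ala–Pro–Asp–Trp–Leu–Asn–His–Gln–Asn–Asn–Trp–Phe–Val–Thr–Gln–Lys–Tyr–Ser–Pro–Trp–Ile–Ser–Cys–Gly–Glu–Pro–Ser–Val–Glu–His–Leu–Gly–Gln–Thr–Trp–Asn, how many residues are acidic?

3

Only D (aspartate) and E (glutamate) carry a side-chain carboxylic acid.
Matching residues: Asp6, Glu28, Glu32.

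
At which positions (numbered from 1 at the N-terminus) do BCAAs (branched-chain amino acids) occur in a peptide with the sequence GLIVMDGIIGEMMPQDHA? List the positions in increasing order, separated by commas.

V, L, and I make up the branched-chain aliphatic group.
Matching residues: L2, I3, V4, I8, I9.

2, 3, 4, 8, 9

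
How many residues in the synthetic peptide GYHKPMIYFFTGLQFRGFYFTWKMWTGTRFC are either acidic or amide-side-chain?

1

Acidic: D, E. Amide-side-chain: N, Q.
Acidic residues here: none (0).
Amide-side-chain residues here: Q14 (1).
The two groups share no amino acid, so total = 0 + 1 = 1.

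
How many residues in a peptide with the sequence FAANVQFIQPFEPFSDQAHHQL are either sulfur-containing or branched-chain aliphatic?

3

Sulfur-containing: C, M. Branched-chain aliphatic: I, L, V.
Sulfur-containing residues here: none (0).
Branched-chain aliphatic residues here: V5, I8, L22 (3).
The two groups share no amino acid, so total = 0 + 3 = 3.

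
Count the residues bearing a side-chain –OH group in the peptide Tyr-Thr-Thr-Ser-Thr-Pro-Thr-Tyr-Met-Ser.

8

The –OH-bearing residues are Ser, Thr (aliphatic alcohols), and Tyr (phenol).
Matching residues: Tyr1, Thr2, Thr3, Ser4, Thr5, Thr7, Tyr8, Ser10.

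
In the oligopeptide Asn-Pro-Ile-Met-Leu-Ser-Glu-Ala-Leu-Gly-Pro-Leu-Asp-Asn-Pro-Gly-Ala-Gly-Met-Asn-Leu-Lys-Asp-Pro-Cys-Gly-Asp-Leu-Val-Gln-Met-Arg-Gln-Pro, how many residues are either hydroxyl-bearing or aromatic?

1

Hydroxyl-bearing: S, T, Y. Aromatic: F, W, Y.
Hydroxyl-bearing residues here: Ser6 (1).
Aromatic residues here: none (0).
(Y belongs to both groups, but none appear in this sequence.) Total = 1 + 0 = 1.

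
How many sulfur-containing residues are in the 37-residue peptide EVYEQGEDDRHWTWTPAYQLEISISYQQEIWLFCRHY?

1

The sulfur-bearing residues are cysteine (–SH) and methionine (–S–CH₃).
Matching residues: C34.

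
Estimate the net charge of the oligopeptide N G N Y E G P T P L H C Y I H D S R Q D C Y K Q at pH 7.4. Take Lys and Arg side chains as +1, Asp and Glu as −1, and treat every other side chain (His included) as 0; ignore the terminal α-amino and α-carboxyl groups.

-1

Positive (K, R): R18, K23 → +2.
Negative (D, E): E5, D16, D20 → −3.
Net charge = (+2) + (−3) = −1.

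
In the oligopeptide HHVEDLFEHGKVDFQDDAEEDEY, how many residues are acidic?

Only D (aspartate) and E (glutamate) carry a side-chain carboxylic acid.
Matching residues: E4, D5, E8, D13, D16, D17, E19, E20, D21, E22.

10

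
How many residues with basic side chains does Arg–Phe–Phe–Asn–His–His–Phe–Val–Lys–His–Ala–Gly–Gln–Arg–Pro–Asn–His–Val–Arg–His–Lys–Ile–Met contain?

The basic amino acids are Lys (K), Arg (R), and His (H).
Matching residues: Arg1, His5, His6, Lys9, His10, Arg14, His17, Arg19, His20, Lys21.

10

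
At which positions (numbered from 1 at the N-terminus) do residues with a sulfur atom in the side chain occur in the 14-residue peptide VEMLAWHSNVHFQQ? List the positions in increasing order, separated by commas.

3

The sulfur-bearing residues are cysteine (–SH) and methionine (–S–CH₃).
Matching residues: M3.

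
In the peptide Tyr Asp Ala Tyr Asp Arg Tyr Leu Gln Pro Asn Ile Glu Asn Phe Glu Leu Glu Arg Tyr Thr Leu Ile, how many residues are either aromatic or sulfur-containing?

5

Aromatic: F, W, Y. Sulfur-containing: C, M.
Aromatic residues here: Tyr1, Tyr4, Tyr7, Phe15, Tyr20 (5).
Sulfur-containing residues here: none (0).
The two groups share no amino acid, so total = 5 + 0 = 5.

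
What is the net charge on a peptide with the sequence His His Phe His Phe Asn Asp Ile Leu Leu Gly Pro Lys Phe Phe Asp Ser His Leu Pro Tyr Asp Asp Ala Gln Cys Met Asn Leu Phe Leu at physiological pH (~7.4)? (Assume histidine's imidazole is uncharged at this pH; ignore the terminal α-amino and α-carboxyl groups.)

-3

The side chains ionized at physiological pH are Lys/Arg (+1) and Asp/Glu (−1); with His treated as neutral, nothing else contributes.
Positive (K, R): Lys13 → +1.
Negative (D, E): Asp7, Asp16, Asp22, Asp23 → −4.
Net charge = (+1) + (−4) = −3.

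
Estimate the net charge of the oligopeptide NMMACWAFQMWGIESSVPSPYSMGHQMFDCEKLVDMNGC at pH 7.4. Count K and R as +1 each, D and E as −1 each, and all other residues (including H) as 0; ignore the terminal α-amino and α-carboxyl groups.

Positive (K, R): K32 → +1.
Negative (D, E): E14, D29, E31, D35 → −4.
Net charge = (+1) + (−4) = −3.

-3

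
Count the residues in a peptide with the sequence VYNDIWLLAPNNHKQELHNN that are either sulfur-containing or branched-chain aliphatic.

Sulfur-containing: C, M. Branched-chain aliphatic: I, L, V.
Sulfur-containing residues here: none (0).
Branched-chain aliphatic residues here: V1, I5, L7, L8, L17 (5).
The two groups share no amino acid, so total = 0 + 5 = 5.

5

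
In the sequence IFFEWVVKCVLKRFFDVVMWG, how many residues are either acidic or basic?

Acidic: D, E. Basic: H, K, R.
Acidic residues here: E4, D16 (2).
Basic residues here: K8, K12, R13 (3).
The two groups share no amino acid, so total = 2 + 3 = 5.

5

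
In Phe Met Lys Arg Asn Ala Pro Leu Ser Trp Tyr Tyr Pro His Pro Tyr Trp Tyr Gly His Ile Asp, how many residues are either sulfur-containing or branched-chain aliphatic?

3

Sulfur-containing: C, M. Branched-chain aliphatic: I, L, V.
Sulfur-containing residues here: Met2 (1).
Branched-chain aliphatic residues here: Leu8, Ile21 (2).
The two groups share no amino acid, so total = 1 + 2 = 3.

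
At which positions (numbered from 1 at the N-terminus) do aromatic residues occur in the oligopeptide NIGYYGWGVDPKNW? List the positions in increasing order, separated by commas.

4, 5, 7, 14

Phenylalanine (F), tryptophan (W), and tyrosine (Y) have aromatic ring side chains.
Matching residues: Y4, Y5, W7, W14.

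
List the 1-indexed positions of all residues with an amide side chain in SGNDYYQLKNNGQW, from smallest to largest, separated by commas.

3, 7, 10, 11, 13

Asparagine (N) and glutamine (Q) have uncharged amide side chains.
Matching residues: N3, Q7, N10, N11, Q13.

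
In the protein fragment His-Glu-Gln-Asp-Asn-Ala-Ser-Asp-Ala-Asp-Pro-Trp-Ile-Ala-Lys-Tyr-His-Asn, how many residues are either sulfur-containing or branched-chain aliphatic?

1

Sulfur-containing: C, M. Branched-chain aliphatic: I, L, V.
Sulfur-containing residues here: none (0).
Branched-chain aliphatic residues here: Ile13 (1).
The two groups share no amino acid, so total = 0 + 1 = 1.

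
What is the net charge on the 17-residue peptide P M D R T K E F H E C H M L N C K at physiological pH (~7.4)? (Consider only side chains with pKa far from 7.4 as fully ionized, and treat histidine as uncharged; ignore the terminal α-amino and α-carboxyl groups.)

The side chains ionized at physiological pH are Lys/Arg (+1) and Asp/Glu (−1); with His treated as neutral, nothing else contributes.
Positive (K, R): R4, K6, K17 → +3.
Negative (D, E): D3, E7, E10 → −3.
Net charge = (+3) + (−3) = 0.

0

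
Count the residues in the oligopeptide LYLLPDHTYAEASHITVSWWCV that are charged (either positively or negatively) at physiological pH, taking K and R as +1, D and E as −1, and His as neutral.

2

Charged side chains at pH ~7.4: K, R (positive); D, E (negative).
Matching residues: D6, E11.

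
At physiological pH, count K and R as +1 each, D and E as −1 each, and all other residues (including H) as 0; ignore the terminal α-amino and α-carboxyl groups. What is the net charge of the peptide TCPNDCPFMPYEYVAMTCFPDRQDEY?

-4

Positive (K, R): R22 → +1.
Negative (D, E): D5, E12, D21, D24, E25 → −5.
Net charge = (+1) + (−5) = −4.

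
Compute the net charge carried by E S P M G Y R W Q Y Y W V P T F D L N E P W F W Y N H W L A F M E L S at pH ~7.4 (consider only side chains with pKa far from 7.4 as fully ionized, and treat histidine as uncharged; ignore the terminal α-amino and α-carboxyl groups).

-3

The side chains ionized at physiological pH are Lys/Arg (+1) and Asp/Glu (−1); with His treated as neutral, nothing else contributes.
Positive (K, R): R7 → +1.
Negative (D, E): E1, D17, E20, E33 → −4.
Net charge = (+1) + (−4) = −3.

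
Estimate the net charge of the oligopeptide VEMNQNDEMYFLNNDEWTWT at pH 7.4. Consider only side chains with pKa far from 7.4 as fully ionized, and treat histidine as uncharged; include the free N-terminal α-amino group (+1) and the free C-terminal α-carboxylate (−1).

-5

At pH ~7.4 the Lys and Arg side chains are protonated (+1), the Asp and Glu side chains are deprotonated (−1), and with His taken as neutral all other side chains carry no charge.
Positive (K, R): none → +0.
Negative (D, E): E2, D7, E8, D15, E16 → −5.
The N-terminus (+1) and C-terminus (−1) cancel.
Net charge = (+0) + (−5) = −5.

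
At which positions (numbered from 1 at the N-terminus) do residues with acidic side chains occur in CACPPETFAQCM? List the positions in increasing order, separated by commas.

6

Only D (aspartate) and E (glutamate) carry a side-chain carboxylic acid.
Matching residues: E6.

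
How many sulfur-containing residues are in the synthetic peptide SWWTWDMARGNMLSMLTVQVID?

Cysteine (C, thiol) and methionine (M, thioether) are the two sulfur-containing amino acids.
Matching residues: M7, M12, M15.

3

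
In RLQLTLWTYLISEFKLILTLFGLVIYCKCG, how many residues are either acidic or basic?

Acidic: D, E. Basic: H, K, R.
Acidic residues here: E13 (1).
Basic residues here: R1, K15, K28 (3).
The two groups share no amino acid, so total = 1 + 3 = 4.

4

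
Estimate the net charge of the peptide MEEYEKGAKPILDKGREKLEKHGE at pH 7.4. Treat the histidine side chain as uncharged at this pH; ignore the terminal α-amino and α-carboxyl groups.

The side chains ionized at physiological pH are Lys/Arg (+1) and Asp/Glu (−1); with His treated as neutral, nothing else contributes.
Positive (K, R): K6, K9, K14, R16, K18, K21 → +6.
Negative (D, E): E2, E3, E5, D13, E17, E20, E24 → −7.
Net charge = (+6) + (−7) = −1.

-1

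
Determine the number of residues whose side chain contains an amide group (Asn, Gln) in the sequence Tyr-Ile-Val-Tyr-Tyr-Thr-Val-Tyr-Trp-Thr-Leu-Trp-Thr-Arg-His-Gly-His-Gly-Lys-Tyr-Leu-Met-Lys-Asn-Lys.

1

Matching residues: Asn24.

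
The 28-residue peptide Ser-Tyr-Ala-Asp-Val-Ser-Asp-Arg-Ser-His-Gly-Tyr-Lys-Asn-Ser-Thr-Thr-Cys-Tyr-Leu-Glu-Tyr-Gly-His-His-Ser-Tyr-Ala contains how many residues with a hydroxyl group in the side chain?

Serine (S), threonine (T), and tyrosine (Y) each carry a hydroxyl group on the side chain.
Matching residues: Ser1, Tyr2, Ser6, Ser9, Tyr12, Ser15, Thr16, Thr17, Tyr19, Tyr22, Ser26, Tyr27.

12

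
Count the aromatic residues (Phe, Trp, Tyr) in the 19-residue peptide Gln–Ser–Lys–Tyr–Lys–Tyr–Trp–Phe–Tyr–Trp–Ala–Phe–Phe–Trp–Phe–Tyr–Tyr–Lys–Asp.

Matching residues: Tyr4, Tyr6, Trp7, Phe8, Tyr9, Trp10, Phe12, Phe13, Trp14, Phe15, Tyr16, Tyr17.

12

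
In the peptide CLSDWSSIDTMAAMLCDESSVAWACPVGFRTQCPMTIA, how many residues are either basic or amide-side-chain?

Basic: H, K, R. Amide-side-chain: N, Q.
Basic residues here: R30 (1).
Amide-side-chain residues here: Q32 (1).
The two groups share no amino acid, so total = 1 + 1 = 2.

2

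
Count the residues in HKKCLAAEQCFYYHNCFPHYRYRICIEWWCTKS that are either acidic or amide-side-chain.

4

Acidic: D, E. Amide-side-chain: N, Q.
Acidic residues here: E8, E27 (2).
Amide-side-chain residues here: Q9, N15 (2).
The two groups share no amino acid, so total = 2 + 2 = 4.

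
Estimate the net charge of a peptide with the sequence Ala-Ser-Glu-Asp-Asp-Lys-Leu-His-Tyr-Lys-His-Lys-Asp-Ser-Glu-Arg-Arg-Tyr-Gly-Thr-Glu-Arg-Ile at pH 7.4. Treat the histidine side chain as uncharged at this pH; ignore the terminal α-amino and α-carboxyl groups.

At pH ~7.4 the Lys and Arg side chains are protonated (+1), the Asp and Glu side chains are deprotonated (−1), and with His taken as neutral all other side chains carry no charge.
Positive (K, R): Lys6, Lys10, Lys12, Arg16, Arg17, Arg22 → +6.
Negative (D, E): Glu3, Asp4, Asp5, Asp13, Glu15, Glu21 → −6.
Net charge = (+6) + (−6) = 0.

0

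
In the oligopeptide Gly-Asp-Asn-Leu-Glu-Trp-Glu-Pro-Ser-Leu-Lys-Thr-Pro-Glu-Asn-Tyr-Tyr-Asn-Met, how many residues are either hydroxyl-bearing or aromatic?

5

Hydroxyl-bearing: S, T, Y. Aromatic: F, W, Y.
Hydroxyl-bearing residues here: Ser9, Thr12, Tyr16, Tyr17 (4).
Aromatic residues here: Trp6, Tyr16, Tyr17 (3).
Y is in both groups, so the 2 Y residues must not be double-counted.
Total = 4 + 3 − 2 = 5.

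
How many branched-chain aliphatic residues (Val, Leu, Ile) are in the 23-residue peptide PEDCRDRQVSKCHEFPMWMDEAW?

Matching residues: V9.

1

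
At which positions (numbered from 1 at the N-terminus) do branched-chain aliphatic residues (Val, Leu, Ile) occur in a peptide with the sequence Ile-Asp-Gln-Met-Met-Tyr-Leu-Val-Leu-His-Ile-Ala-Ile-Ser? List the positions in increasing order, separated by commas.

Matching residues: Ile1, Leu7, Val8, Leu9, Ile11, Ile13.

1, 7, 8, 9, 11, 13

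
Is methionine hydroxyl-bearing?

No

S, T, and Y are the three residues with a side-chain hydroxyl.
Methionine is not in this group.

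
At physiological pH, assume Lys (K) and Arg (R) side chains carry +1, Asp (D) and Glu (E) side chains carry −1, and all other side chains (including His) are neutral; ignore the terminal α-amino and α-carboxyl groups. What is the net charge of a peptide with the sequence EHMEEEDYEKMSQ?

Positive (K, R): K10 → +1.
Negative (D, E): E1, E4, E5, E6, D7, E9 → −6.
Net charge = (+1) + (−6) = −5.

-5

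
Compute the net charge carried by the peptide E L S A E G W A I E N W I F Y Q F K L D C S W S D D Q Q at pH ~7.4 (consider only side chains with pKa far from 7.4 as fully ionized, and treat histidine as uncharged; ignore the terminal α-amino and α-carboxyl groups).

Near pH 7.4, K and R contribute +1 each, D and E contribute −1 each, and every other side chain (His included, as stated) is uncharged.
Positive (K, R): K18 → +1.
Negative (D, E): E1, E5, E10, D20, D25, D26 → −6.
Net charge = (+1) + (−6) = −5.

-5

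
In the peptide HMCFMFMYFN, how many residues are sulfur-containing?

Cysteine (C, thiol) and methionine (M, thioether) are the two sulfur-containing amino acids.
Matching residues: M2, C3, M5, M7.

4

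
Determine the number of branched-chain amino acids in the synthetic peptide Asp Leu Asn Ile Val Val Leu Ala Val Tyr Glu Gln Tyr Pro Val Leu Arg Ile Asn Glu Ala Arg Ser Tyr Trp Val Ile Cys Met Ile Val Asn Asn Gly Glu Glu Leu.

V, L, and I make up the branched-chain aliphatic group.
Matching residues: Leu2, Ile4, Val5, Val6, Leu7, Val9, Val15, Leu16, Ile18, Val26, Ile27, Ile30, Val31, Leu37.

14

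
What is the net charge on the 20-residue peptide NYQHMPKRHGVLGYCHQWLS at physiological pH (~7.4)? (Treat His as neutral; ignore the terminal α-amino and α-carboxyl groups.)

The side chains ionized at physiological pH are Lys/Arg (+1) and Asp/Glu (−1); with His treated as neutral, nothing else contributes.
Positive (K, R): K7, R8 → +2.
Negative (D, E): none → −0.
Net charge = (+2) + (−0) = +2.

+2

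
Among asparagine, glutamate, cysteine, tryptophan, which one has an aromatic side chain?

tryptophan

Phenylalanine (F), tryptophan (W), and tyrosine (Y) have aromatic ring side chains.
Of the listed options, only tryptophan belongs to this group.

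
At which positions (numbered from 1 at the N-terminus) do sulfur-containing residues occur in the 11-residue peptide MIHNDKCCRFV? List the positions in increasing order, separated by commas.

1, 7, 8

Only Cys (C) and Met (M) have a sulfur atom in the side chain.
Matching residues: M1, C7, C8.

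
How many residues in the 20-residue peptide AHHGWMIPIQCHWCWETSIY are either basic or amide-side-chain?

Basic: H, K, R. Amide-side-chain: N, Q.
Basic residues here: H2, H3, H12 (3).
Amide-side-chain residues here: Q10 (1).
The two groups share no amino acid, so total = 3 + 1 = 4.

4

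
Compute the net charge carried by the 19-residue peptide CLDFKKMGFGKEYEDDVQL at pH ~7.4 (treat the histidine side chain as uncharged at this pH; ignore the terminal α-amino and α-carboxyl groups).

-2

At pH ~7.4 the Lys and Arg side chains are protonated (+1), the Asp and Glu side chains are deprotonated (−1), and with His taken as neutral all other side chains carry no charge.
Positive (K, R): K5, K6, K11 → +3.
Negative (D, E): D3, E12, E14, D15, D16 → −5.
Net charge = (+3) + (−5) = −2.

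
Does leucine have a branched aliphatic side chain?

The BCAAs are Val, Leu, and Ile — aliphatic side chains with a branch point.
Leucine is in this group.

Yes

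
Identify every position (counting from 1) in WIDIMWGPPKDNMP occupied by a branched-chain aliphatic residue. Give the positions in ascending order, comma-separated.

Matching residues: I2, I4.

2, 4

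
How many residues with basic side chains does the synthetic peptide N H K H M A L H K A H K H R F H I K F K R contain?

13

Lysine (K), arginine (R), and histidine (H) have basic, nitrogen-containing side chains.
Matching residues: H2, K3, H4, H8, K9, H11, K12, H13, R14, H16, K18, K20, R21.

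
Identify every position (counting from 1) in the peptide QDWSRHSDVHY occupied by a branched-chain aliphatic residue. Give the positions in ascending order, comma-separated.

Matching residues: V9.

9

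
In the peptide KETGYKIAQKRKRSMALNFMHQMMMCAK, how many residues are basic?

8

The basic amino acids are Lys (K), Arg (R), and His (H).
Matching residues: K1, K6, K10, R11, K12, R13, H21, K28.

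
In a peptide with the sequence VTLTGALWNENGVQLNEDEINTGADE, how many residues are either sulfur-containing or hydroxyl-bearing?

3

Sulfur-containing: C, M. Hydroxyl-bearing: S, T, Y.
Sulfur-containing residues here: none (0).
Hydroxyl-bearing residues here: T2, T4, T22 (3).
The two groups share no amino acid, so total = 0 + 3 = 3.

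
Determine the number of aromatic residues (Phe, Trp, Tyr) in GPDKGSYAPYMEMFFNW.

5

Matching residues: Y7, Y10, F14, F15, W17.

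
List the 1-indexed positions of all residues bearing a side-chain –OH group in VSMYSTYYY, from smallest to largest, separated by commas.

2, 4, 5, 6, 7, 8, 9

Serine (S), threonine (T), and tyrosine (Y) each carry a hydroxyl group on the side chain.
Matching residues: S2, Y4, S5, T6, Y7, Y8, Y9.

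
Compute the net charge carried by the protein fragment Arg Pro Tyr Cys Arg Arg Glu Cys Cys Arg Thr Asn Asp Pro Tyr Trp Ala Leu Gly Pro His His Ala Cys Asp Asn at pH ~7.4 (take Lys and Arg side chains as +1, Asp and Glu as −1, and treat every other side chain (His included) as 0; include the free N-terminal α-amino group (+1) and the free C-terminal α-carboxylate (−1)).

+1

Positive (K, R): Arg1, Arg5, Arg6, Arg10 → +4.
Negative (D, E): Glu7, Asp13, Asp25 → −3.
The N-terminus (+1) and C-terminus (−1) cancel.
Net charge = (+4) + (−3) = +1.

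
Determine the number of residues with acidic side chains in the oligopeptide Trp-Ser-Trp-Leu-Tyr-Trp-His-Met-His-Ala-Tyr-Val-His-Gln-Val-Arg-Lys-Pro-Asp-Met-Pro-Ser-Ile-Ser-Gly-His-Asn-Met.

1

Aspartate (D) and glutamate (E) have carboxylic-acid side chains and are the acidic amino acids.
Matching residues: Asp19.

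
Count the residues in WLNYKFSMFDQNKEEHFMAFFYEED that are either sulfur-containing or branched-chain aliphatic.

Sulfur-containing: C, M. Branched-chain aliphatic: I, L, V.
Sulfur-containing residues here: M8, M18 (2).
Branched-chain aliphatic residues here: L2 (1).
The two groups share no amino acid, so total = 2 + 1 = 3.

3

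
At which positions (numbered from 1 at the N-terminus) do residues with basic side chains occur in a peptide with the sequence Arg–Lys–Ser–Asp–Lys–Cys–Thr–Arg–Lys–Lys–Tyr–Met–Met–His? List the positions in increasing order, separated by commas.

K, R, and H are the three residues with basic side chains (ε-amine, guanidinium, and imidazole respectively).
Matching residues: Arg1, Lys2, Lys5, Arg8, Lys9, Lys10, His14.

1, 2, 5, 8, 9, 10, 14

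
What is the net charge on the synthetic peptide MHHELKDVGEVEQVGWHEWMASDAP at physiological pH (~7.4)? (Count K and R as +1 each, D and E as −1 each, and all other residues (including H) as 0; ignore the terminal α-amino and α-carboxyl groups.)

Positive (K, R): K6 → +1.
Negative (D, E): E4, D7, E10, E12, E18, D23 → −6.
Net charge = (+1) + (−6) = −5.

-5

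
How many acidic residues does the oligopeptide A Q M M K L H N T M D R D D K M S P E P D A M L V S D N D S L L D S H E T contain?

Only D (aspartate) and E (glutamate) carry a side-chain carboxylic acid.
Matching residues: D11, D13, D14, E19, D21, D27, D29, D33, E36.

9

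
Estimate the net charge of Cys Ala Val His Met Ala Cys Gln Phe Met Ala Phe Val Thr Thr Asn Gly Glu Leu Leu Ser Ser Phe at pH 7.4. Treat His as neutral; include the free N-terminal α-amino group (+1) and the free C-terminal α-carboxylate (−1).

Near pH 7.4, K and R contribute +1 each, D and E contribute −1 each, and every other side chain (His included, as stated) is uncharged.
Positive (K, R): none → +0.
Negative (D, E): Glu18 → −1.
The N-terminus (+1) and C-terminus (−1) cancel.
Net charge = (+0) + (−1) = −1.

-1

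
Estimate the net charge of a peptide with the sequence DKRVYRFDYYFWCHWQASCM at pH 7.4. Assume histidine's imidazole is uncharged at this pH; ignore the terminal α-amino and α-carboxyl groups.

The side chains ionized at physiological pH are Lys/Arg (+1) and Asp/Glu (−1); with His treated as neutral, nothing else contributes.
Positive (K, R): K2, R3, R6 → +3.
Negative (D, E): D1, D8 → −2.
Net charge = (+3) + (−2) = +1.

+1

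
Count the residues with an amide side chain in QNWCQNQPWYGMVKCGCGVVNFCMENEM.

Asparagine (N) and glutamine (Q) have uncharged amide side chains.
Matching residues: Q1, N2, Q5, N6, Q7, N21, N26.

7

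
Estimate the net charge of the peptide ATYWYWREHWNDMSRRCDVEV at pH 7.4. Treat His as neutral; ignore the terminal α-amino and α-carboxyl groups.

-1

Near pH 7.4, K and R contribute +1 each, D and E contribute −1 each, and every other side chain (His included, as stated) is uncharged.
Positive (K, R): R7, R15, R16 → +3.
Negative (D, E): E8, D12, D18, E20 → −4.
Net charge = (+3) + (−4) = −1.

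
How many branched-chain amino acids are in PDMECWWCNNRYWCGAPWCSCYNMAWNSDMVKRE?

1

The BCAAs are Val, Leu, and Ile — aliphatic side chains with a branch point.
Matching residues: V31.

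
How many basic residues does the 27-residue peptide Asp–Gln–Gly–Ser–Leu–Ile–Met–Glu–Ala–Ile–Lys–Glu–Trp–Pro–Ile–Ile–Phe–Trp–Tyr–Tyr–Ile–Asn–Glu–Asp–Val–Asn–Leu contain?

K, R, and H are the three residues with basic side chains (ε-amine, guanidinium, and imidazole respectively).
Matching residues: Lys11.

1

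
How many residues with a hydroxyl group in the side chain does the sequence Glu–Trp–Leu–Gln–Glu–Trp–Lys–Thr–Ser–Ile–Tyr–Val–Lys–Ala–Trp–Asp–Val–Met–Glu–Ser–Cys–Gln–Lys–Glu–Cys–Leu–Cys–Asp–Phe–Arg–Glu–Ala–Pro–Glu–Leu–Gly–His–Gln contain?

S, T, and Y are the three residues with a side-chain hydroxyl.
Matching residues: Thr8, Ser9, Tyr11, Ser20.

4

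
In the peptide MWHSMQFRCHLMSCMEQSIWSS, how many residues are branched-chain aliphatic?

The BCAAs are Val, Leu, and Ile — aliphatic side chains with a branch point.
Matching residues: L11, I19.

2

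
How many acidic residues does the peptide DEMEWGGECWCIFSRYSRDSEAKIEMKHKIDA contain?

Only D (aspartate) and E (glutamate) carry a side-chain carboxylic acid.
Matching residues: D1, E2, E4, E8, D19, E21, E25, D31.

8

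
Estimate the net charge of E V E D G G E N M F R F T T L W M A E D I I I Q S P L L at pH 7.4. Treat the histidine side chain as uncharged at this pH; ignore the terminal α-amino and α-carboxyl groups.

-5

The side chains ionized at physiological pH are Lys/Arg (+1) and Asp/Glu (−1); with His treated as neutral, nothing else contributes.
Positive (K, R): R11 → +1.
Negative (D, E): E1, E3, D4, E7, E19, D20 → −6.
Net charge = (+1) + (−6) = −5.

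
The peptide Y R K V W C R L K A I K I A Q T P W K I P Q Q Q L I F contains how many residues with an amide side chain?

Only N (asparagine) and Q (glutamine) carry a side-chain carboxamide.
Matching residues: Q15, Q22, Q23, Q24.

4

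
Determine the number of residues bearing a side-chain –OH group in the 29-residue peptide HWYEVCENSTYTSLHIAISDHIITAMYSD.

10

The –OH-bearing residues are Ser, Thr (aliphatic alcohols), and Tyr (phenol).
Matching residues: Y3, S9, T10, Y11, T12, S13, S19, T24, Y27, S28.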